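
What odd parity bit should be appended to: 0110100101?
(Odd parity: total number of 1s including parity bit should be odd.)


Number of 1s in data: 5
Parity bit: 0

0


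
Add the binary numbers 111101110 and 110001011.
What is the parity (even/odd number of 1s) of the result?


111101110 = 494
110001011 = 395
Sum = 889 = 1101111001
1s count = 7

odd parity (7 ones in 1101111001)


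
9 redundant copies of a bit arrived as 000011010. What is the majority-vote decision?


Ones: 3 out of 9
Threshold: 5

0 (3/9 voted 1)


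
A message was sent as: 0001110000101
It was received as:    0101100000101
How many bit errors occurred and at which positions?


XOR: 0100010000000

2 error(s) at position(s): 1, 5


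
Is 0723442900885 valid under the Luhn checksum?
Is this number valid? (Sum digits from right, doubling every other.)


Luhn sum = 56
56 mod 10 = 6

Invalid (Luhn sum mod 10 = 6)


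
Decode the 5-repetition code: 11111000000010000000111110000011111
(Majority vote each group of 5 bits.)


Groups: 11111, 00000, 00100, 00000, 11111, 00000, 11111
Majority votes: 1000101

1000101


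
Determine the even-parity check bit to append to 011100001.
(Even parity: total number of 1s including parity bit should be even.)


Number of 1s in data: 4
Parity bit: 0

0


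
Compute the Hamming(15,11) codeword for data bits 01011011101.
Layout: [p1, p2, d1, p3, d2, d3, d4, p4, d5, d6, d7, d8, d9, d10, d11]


Parity bits: p1=0, p2=1, p3=1, p4=1

010110111011101


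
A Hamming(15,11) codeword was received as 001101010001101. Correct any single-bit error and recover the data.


Syndrome = 7: error at position 7

Data: 10110001101 (corrected bit 7)


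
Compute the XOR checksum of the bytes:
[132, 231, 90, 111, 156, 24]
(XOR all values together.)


XOR chain: 132 ^ 231 ^ 90 ^ 111 ^ 156 ^ 24 = 210

210


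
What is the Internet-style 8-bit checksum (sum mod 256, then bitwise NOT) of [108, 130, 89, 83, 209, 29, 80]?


Sum = 728 mod 256 = 216
Complement = 39

39


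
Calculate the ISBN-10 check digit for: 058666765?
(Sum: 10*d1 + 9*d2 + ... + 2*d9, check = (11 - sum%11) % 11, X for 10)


Weighted sum: 273
273 mod 11 = 9

Check digit: 2


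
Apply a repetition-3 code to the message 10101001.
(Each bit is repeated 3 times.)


Each bit -> 3 copies

111000111000111000000111


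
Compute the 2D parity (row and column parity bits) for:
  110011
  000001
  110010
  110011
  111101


Row parities: 01101
Column parities: 001110

Row P: 01101, Col P: 001110, Corner: 1


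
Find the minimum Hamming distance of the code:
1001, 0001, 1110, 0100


Comparing all pairs, minimum distance: 1
Can detect 0 errors, correct 0 errors

1


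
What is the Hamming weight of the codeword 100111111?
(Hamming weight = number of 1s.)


Counting 1s in 100111111

7


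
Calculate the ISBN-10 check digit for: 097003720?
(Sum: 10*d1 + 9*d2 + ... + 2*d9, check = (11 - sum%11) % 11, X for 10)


Weighted sum: 186
186 mod 11 = 10

Check digit: 1


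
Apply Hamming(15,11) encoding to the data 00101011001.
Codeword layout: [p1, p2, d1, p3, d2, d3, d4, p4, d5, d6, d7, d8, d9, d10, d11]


Parity bits: p1=1, p2=1, p3=1, p4=0

110101001011001


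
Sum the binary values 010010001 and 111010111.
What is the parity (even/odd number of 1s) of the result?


010010001 = 145
111010111 = 471
Sum = 616 = 1001101000
1s count = 4

even parity (4 ones in 1001101000)


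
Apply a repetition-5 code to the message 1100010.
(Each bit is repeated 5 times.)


Each bit -> 5 copies

11111111110000000000000001111100000


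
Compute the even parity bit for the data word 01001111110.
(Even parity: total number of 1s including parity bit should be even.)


Number of 1s in data: 7
Parity bit: 1

1


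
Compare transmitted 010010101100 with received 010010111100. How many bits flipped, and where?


XOR: 000000010000

1 error(s) at position(s): 7


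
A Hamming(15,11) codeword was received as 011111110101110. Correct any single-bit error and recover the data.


Syndrome = 12: error at position 12

Data: 11110100110 (corrected bit 12)


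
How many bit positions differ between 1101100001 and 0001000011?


XOR: 1100100010
Count of 1s: 4

4


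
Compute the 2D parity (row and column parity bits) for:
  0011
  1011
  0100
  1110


Row parities: 0111
Column parities: 0010

Row P: 0111, Col P: 0010, Corner: 1


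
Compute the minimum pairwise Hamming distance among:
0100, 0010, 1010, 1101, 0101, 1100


Comparing all pairs, minimum distance: 1
Can detect 0 errors, correct 0 errors

1


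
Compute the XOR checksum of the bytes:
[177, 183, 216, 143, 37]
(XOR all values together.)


XOR chain: 177 ^ 183 ^ 216 ^ 143 ^ 37 = 116

116


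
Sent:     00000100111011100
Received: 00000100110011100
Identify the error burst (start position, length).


XOR: 00000000001000000

Burst at position 10, length 1


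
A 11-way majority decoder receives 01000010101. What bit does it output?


Ones: 4 out of 11
Threshold: 6

0 (4/11 voted 1)


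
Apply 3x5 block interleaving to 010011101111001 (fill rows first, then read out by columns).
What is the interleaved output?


Matrix:
  01001
  11011
  11001
Read columns: 011111000010111

011111000010111


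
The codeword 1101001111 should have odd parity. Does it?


Number of 1s: 7

Yes, parity is correct (7 ones)


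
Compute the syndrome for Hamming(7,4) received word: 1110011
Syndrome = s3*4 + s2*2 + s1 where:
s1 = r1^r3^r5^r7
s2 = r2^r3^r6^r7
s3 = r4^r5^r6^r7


s1=1, s2=0, s3=0

Syndrome = 1 (error at position 1)


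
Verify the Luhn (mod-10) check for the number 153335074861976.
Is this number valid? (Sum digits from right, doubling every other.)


Luhn sum = 59
59 mod 10 = 9

Invalid (Luhn sum mod 10 = 9)


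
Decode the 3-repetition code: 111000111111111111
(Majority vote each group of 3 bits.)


Groups: 111, 000, 111, 111, 111, 111
Majority votes: 101111

101111


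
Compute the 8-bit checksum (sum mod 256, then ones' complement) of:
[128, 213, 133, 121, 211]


Sum = 806 mod 256 = 38
Complement = 217

217


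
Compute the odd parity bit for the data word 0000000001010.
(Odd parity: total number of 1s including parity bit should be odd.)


Number of 1s in data: 2
Parity bit: 1

1


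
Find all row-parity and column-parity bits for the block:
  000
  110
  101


Row parities: 000
Column parities: 011

Row P: 000, Col P: 011, Corner: 0


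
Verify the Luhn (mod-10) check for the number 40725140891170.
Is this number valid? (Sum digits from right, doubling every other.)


Luhn sum = 49
49 mod 10 = 9

Invalid (Luhn sum mod 10 = 9)


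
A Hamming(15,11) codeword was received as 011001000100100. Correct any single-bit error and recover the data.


Syndrome = 0: no error detected

Data: 10100100100 (no errors)


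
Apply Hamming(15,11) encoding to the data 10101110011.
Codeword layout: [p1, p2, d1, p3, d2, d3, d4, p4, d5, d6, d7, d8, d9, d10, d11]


Parity bits: p1=0, p2=0, p3=1, p4=1

001101011110011


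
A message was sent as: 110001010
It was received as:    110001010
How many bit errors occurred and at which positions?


XOR: 000000000

0 errors (received matches sent)


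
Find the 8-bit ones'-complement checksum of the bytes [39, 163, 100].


Sum = 302 mod 256 = 46
Complement = 209

209


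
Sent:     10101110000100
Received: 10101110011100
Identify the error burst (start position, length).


XOR: 00000000011000

Burst at position 9, length 2


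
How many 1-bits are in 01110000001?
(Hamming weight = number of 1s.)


Counting 1s in 01110000001

4


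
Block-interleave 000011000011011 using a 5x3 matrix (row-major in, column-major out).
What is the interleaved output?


Matrix:
  000
  011
  000
  011
  011
Read columns: 000000101101011

000000101101011


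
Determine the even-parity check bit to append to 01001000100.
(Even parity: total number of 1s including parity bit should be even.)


Number of 1s in data: 3
Parity bit: 1

1


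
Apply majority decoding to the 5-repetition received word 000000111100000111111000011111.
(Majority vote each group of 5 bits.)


Groups: 00000, 01111, 00000, 11111, 10000, 11111
Majority votes: 010101

010101


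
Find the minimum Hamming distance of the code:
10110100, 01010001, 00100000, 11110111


Comparing all pairs, minimum distance: 3
Can detect 2 errors, correct 1 errors

3


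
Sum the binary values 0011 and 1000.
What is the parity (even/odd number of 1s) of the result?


0011 = 3
1000 = 8
Sum = 11 = 1011
1s count = 3

odd parity (3 ones in 1011)


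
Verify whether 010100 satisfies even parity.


Number of 1s: 2

Yes, parity is correct (2 ones)


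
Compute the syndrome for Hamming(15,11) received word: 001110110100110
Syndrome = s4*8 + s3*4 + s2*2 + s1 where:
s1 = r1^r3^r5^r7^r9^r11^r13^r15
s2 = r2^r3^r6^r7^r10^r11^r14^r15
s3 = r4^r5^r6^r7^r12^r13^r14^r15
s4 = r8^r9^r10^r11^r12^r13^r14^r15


s1=0, s2=0, s3=1, s4=0

Syndrome = 4 (error at position 4)


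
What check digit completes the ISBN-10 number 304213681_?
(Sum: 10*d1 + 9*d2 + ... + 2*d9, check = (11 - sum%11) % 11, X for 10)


Weighted sum: 147
147 mod 11 = 4

Check digit: 7


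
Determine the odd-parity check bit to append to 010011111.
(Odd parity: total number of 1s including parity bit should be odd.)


Number of 1s in data: 6
Parity bit: 1

1


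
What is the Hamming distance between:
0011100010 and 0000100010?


XOR: 0011000000
Count of 1s: 2

2


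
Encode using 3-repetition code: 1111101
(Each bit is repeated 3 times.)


Each bit -> 3 copies

111111111111111000111


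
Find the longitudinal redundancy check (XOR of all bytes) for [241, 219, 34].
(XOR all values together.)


XOR chain: 241 ^ 219 ^ 34 = 8

8


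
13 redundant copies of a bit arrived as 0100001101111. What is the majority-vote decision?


Ones: 7 out of 13
Threshold: 7

1 (7/13 voted 1)


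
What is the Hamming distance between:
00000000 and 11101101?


XOR: 11101101
Count of 1s: 6

6


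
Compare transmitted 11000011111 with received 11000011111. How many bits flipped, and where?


XOR: 00000000000

0 errors (received matches sent)


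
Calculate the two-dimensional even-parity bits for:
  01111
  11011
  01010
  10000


Row parities: 0001
Column parities: 01110

Row P: 0001, Col P: 01110, Corner: 1


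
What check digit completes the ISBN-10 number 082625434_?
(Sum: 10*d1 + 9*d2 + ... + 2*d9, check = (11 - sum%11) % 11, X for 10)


Weighted sum: 200
200 mod 11 = 2

Check digit: 9


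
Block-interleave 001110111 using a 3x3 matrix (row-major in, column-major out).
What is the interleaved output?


Matrix:
  001
  110
  111
Read columns: 011011101

011011101


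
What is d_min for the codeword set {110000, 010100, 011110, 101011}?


Comparing all pairs, minimum distance: 2
Can detect 1 errors, correct 0 errors

2


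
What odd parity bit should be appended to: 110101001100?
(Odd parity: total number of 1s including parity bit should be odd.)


Number of 1s in data: 6
Parity bit: 1

1


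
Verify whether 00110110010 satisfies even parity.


Number of 1s: 5

No, parity error (5 ones)


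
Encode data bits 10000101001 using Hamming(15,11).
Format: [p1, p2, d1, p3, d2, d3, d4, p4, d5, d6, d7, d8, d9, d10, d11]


Parity bits: p1=0, p2=1, p3=0, p4=1

011000010101001


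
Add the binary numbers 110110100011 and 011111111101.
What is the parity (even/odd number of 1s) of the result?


110110100011 = 3491
011111111101 = 2045
Sum = 5536 = 1010110100000
1s count = 5

odd parity (5 ones in 1010110100000)


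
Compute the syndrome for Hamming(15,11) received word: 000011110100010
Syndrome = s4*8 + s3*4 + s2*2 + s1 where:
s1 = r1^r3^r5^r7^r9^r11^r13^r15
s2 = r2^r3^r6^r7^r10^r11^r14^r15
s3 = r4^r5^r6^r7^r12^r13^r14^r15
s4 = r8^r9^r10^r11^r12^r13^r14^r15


s1=0, s2=0, s3=0, s4=1

Syndrome = 8 (error at position 8)


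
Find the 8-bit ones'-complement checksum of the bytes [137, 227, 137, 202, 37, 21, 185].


Sum = 946 mod 256 = 178
Complement = 77

77


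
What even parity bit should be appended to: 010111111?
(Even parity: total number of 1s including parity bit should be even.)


Number of 1s in data: 7
Parity bit: 1

1


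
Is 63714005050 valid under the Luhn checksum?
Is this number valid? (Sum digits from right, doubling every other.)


Luhn sum = 27
27 mod 10 = 7

Invalid (Luhn sum mod 10 = 7)


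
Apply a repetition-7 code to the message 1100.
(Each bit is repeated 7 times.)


Each bit -> 7 copies

1111111111111100000000000000


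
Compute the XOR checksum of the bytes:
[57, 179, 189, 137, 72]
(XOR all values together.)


XOR chain: 57 ^ 179 ^ 189 ^ 137 ^ 72 = 246

246


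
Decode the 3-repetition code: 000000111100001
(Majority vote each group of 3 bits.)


Groups: 000, 000, 111, 100, 001
Majority votes: 00100

00100


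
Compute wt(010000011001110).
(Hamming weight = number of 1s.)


Counting 1s in 010000011001110

6


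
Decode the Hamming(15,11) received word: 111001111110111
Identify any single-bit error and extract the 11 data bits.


Syndrome = 13: error at position 13

Data: 10111110011 (corrected bit 13)


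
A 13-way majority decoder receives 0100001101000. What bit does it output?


Ones: 4 out of 13
Threshold: 7

0 (4/13 voted 1)


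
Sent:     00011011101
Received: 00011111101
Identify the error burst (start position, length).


XOR: 00000100000

Burst at position 5, length 1


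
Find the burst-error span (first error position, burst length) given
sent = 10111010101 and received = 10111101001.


XOR: 00000111100

Burst at position 5, length 4


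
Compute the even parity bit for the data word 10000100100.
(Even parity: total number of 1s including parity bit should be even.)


Number of 1s in data: 3
Parity bit: 1

1


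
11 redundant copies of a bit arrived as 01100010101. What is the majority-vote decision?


Ones: 5 out of 11
Threshold: 6

0 (5/11 voted 1)


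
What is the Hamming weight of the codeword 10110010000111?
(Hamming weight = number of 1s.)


Counting 1s in 10110010000111

7


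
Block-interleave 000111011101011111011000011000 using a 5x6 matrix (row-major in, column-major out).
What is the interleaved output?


Matrix:
  000111
  011101
  011111
  011000
  011000
Read columns: 000000111101111111001010011100

000000111101111111001010011100


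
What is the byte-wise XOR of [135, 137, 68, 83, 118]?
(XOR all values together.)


XOR chain: 135 ^ 137 ^ 68 ^ 83 ^ 118 = 111

111


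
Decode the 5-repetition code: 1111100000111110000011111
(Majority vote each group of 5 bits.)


Groups: 11111, 00000, 11111, 00000, 11111
Majority votes: 10101

10101


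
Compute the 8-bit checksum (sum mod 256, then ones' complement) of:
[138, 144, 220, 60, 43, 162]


Sum = 767 mod 256 = 255
Complement = 0

0


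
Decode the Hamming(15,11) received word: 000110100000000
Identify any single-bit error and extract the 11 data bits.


Syndrome = 6: error at position 6

Data: 01110000000 (corrected bit 6)


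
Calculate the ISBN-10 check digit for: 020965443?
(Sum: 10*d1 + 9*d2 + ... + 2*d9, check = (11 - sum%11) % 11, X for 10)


Weighted sum: 176
176 mod 11 = 0

Check digit: 0


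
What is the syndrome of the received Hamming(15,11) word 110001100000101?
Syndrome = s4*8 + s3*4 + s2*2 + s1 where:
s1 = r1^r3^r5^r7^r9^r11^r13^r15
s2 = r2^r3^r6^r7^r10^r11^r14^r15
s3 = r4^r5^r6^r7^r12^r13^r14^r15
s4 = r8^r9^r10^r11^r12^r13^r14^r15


s1=0, s2=0, s3=0, s4=0

Syndrome = 0 (no error)


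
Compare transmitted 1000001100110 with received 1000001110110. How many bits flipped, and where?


XOR: 0000000010000

1 error(s) at position(s): 8


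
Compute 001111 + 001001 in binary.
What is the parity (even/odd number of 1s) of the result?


001111 = 15
001001 = 9
Sum = 24 = 11000
1s count = 2

even parity (2 ones in 11000)


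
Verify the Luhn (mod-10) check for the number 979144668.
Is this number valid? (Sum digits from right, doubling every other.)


Luhn sum = 54
54 mod 10 = 4

Invalid (Luhn sum mod 10 = 4)


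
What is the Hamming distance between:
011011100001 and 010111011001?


XOR: 001100111000
Count of 1s: 5

5


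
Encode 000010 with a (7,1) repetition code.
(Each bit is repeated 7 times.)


Each bit -> 7 copies

000000000000000000000000000011111110000000


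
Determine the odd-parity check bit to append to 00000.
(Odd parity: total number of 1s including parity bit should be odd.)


Number of 1s in data: 0
Parity bit: 1

1


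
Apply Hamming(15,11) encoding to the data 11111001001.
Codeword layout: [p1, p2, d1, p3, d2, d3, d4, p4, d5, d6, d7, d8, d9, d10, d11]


Parity bits: p1=1, p2=0, p3=1, p4=1

101111111001001


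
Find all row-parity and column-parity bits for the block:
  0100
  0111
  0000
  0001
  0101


Row parities: 11010
Column parities: 0111

Row P: 11010, Col P: 0111, Corner: 1


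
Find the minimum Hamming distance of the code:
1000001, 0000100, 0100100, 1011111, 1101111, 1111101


Comparing all pairs, minimum distance: 1
Can detect 0 errors, correct 0 errors

1


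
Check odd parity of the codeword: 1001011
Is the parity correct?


Number of 1s: 4

No, parity error (4 ones)


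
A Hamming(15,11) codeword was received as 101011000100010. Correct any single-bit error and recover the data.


Syndrome = 5: error at position 5

Data: 10100100010 (corrected bit 5)


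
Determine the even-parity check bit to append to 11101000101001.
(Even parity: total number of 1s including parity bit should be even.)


Number of 1s in data: 7
Parity bit: 1

1


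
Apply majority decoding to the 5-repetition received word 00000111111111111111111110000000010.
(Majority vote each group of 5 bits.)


Groups: 00000, 11111, 11111, 11111, 11111, 00000, 00010
Majority votes: 0111100

0111100


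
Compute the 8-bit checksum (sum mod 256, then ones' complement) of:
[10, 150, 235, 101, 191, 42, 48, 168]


Sum = 945 mod 256 = 177
Complement = 78

78


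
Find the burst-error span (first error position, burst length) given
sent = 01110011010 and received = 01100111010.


XOR: 00010100000

Burst at position 3, length 3


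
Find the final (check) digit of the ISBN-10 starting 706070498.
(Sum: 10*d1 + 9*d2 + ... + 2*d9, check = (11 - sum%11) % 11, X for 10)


Weighted sum: 219
219 mod 11 = 10

Check digit: 1


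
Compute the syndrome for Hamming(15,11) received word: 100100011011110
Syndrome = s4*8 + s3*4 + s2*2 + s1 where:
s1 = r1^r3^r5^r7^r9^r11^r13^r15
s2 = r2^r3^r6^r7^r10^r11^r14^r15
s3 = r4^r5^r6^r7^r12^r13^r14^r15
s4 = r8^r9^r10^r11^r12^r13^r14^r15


s1=0, s2=0, s3=0, s4=0

Syndrome = 0 (no error)


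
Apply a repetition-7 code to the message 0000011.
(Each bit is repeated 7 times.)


Each bit -> 7 copies

0000000000000000000000000000000000011111111111111


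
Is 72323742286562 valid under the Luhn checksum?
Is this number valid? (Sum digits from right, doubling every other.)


Luhn sum = 63
63 mod 10 = 3

Invalid (Luhn sum mod 10 = 3)


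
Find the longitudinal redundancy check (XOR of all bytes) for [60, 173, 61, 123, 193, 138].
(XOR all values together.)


XOR chain: 60 ^ 173 ^ 61 ^ 123 ^ 193 ^ 138 = 156

156


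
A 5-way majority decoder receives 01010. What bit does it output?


Ones: 2 out of 5
Threshold: 3

0 (2/5 voted 1)


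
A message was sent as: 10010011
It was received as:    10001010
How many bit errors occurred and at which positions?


XOR: 00011001

3 error(s) at position(s): 3, 4, 7


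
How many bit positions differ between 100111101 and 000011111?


XOR: 100100010
Count of 1s: 3

3


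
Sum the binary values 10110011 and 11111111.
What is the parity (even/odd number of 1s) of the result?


10110011 = 179
11111111 = 255
Sum = 434 = 110110010
1s count = 5

odd parity (5 ones in 110110010)


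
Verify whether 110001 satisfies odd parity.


Number of 1s: 3

Yes, parity is correct (3 ones)


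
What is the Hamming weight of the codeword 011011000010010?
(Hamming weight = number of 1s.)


Counting 1s in 011011000010010

6


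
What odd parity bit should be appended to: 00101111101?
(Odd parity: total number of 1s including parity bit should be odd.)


Number of 1s in data: 7
Parity bit: 0

0


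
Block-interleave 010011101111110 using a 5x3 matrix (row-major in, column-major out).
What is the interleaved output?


Matrix:
  010
  011
  101
  111
  110
Read columns: 001111101101110

001111101101110


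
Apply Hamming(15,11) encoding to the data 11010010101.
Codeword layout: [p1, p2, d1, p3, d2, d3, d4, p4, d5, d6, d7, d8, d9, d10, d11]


Parity bits: p1=0, p2=0, p3=0, p4=1

001010110010101


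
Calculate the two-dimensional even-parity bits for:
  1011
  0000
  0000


Row parities: 100
Column parities: 1011

Row P: 100, Col P: 1011, Corner: 1


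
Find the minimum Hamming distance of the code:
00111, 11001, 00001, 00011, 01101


Comparing all pairs, minimum distance: 1
Can detect 0 errors, correct 0 errors

1


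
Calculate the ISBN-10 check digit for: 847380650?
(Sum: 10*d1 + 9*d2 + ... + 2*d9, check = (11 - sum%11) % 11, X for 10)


Weighted sum: 280
280 mod 11 = 5

Check digit: 6


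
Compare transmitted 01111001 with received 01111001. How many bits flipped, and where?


XOR: 00000000

0 errors (received matches sent)


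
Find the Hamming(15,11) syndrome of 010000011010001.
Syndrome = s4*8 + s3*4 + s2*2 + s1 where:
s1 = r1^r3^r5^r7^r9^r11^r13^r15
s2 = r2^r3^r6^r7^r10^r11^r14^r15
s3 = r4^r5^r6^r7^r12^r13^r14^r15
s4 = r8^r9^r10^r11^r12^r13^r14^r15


s1=1, s2=1, s3=1, s4=0

Syndrome = 7 (error at position 7)


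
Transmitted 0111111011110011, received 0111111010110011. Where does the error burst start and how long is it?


XOR: 0000000001000000

Burst at position 9, length 1


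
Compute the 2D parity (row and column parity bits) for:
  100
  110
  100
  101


Row parities: 1010
Column parities: 011

Row P: 1010, Col P: 011, Corner: 0


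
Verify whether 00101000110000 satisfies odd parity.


Number of 1s: 4

No, parity error (4 ones)


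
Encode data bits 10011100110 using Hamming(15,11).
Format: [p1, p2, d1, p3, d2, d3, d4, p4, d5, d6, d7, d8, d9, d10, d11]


Parity bits: p1=0, p2=0, p3=1, p4=0

001100101100110


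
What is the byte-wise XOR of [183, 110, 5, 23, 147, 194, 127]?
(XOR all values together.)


XOR chain: 183 ^ 110 ^ 5 ^ 23 ^ 147 ^ 194 ^ 127 = 229

229


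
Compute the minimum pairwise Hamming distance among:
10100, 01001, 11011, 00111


Comparing all pairs, minimum distance: 2
Can detect 1 errors, correct 0 errors

2


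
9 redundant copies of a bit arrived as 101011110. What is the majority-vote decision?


Ones: 6 out of 9
Threshold: 5

1 (6/9 voted 1)


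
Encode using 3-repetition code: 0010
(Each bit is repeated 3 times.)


Each bit -> 3 copies

000000111000


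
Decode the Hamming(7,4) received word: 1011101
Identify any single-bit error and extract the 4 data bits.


Syndrome = 4: error at position 4

Data: 1101 (corrected bit 4)


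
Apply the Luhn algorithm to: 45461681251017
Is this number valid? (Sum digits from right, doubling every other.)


Luhn sum = 63
63 mod 10 = 3

Invalid (Luhn sum mod 10 = 3)


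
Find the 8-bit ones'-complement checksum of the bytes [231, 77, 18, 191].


Sum = 517 mod 256 = 5
Complement = 250

250


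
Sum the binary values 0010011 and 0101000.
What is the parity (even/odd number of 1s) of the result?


0010011 = 19
0101000 = 40
Sum = 59 = 111011
1s count = 5

odd parity (5 ones in 111011)


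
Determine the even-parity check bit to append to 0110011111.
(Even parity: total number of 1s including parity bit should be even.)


Number of 1s in data: 7
Parity bit: 1

1


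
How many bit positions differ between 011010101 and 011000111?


XOR: 000010010
Count of 1s: 2

2


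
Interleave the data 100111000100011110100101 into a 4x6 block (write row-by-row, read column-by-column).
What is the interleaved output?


Matrix:
  100111
  000100
  011110
  100101
Read columns: 100100100010111110101001

100100100010111110101001


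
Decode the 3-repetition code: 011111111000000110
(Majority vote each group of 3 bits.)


Groups: 011, 111, 111, 000, 000, 110
Majority votes: 111001

111001


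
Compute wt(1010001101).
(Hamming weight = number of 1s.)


Counting 1s in 1010001101

5


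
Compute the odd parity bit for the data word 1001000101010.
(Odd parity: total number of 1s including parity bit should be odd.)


Number of 1s in data: 5
Parity bit: 0

0


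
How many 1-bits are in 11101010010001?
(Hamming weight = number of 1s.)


Counting 1s in 11101010010001

7


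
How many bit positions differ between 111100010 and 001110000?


XOR: 110010010
Count of 1s: 4

4


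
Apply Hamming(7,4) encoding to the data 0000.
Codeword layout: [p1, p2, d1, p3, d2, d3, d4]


Parity bits: p1=0, p2=0, p3=0

0000000


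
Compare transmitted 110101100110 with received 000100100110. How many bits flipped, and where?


XOR: 110001000000

3 error(s) at position(s): 0, 1, 5


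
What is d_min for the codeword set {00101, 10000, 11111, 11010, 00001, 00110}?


Comparing all pairs, minimum distance: 1
Can detect 0 errors, correct 0 errors

1


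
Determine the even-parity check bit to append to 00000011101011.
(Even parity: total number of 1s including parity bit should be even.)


Number of 1s in data: 6
Parity bit: 0

0


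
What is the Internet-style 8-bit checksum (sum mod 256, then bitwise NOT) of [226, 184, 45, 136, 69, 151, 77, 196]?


Sum = 1084 mod 256 = 60
Complement = 195

195


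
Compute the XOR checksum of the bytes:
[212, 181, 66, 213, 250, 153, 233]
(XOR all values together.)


XOR chain: 212 ^ 181 ^ 66 ^ 213 ^ 250 ^ 153 ^ 233 = 124

124


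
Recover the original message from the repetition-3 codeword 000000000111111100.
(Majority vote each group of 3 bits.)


Groups: 000, 000, 000, 111, 111, 100
Majority votes: 000110

000110


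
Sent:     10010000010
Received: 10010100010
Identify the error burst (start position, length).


XOR: 00000100000

Burst at position 5, length 1


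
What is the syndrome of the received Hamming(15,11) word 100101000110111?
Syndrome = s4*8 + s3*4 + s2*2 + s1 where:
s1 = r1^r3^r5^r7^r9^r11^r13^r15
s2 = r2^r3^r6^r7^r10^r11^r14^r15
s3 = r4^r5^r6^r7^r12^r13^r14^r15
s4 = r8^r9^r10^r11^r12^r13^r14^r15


s1=0, s2=1, s3=1, s4=1

Syndrome = 14 (error at position 14)


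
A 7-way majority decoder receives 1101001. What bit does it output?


Ones: 4 out of 7
Threshold: 4

1 (4/7 voted 1)


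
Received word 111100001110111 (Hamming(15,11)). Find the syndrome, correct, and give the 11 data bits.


Syndrome = 0: no error detected

Data: 10001110111 (no errors)


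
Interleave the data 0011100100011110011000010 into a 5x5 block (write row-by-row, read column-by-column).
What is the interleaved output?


Matrix:
  00111
  00100
  01111
  00110
  00010
Read columns: 0000000100111101011110100

0000000100111101011110100


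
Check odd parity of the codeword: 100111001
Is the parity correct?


Number of 1s: 5

Yes, parity is correct (5 ones)


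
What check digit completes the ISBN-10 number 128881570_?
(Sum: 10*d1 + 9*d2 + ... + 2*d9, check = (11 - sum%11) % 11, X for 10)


Weighted sum: 242
242 mod 11 = 0

Check digit: 0


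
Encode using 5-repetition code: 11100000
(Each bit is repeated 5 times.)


Each bit -> 5 copies

1111111111111110000000000000000000000000


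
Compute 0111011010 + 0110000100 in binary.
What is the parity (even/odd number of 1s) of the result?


0111011010 = 474
0110000100 = 388
Sum = 862 = 1101011110
1s count = 7

odd parity (7 ones in 1101011110)


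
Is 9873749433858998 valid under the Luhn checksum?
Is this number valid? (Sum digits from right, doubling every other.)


Luhn sum = 101
101 mod 10 = 1

Invalid (Luhn sum mod 10 = 1)


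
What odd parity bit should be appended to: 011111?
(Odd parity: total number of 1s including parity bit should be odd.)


Number of 1s in data: 5
Parity bit: 0

0


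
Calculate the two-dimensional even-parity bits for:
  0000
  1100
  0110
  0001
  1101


Row parities: 00011
Column parities: 0110

Row P: 00011, Col P: 0110, Corner: 0


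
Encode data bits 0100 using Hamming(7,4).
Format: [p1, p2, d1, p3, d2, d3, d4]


Parity bits: p1=1, p2=0, p3=1

1001100


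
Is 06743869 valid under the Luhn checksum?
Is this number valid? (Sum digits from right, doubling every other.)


Luhn sum = 41
41 mod 10 = 1

Invalid (Luhn sum mod 10 = 1)


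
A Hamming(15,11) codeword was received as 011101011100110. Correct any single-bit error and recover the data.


Syndrome = 11: error at position 11

Data: 10101110110 (corrected bit 11)


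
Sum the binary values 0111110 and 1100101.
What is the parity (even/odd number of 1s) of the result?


0111110 = 62
1100101 = 101
Sum = 163 = 10100011
1s count = 4

even parity (4 ones in 10100011)


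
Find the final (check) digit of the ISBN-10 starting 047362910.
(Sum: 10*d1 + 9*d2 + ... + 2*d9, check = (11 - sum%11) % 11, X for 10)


Weighted sum: 198
198 mod 11 = 0

Check digit: 0


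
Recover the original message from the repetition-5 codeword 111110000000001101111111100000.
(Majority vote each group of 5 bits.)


Groups: 11111, 00000, 00001, 10111, 11111, 00000
Majority votes: 100110

100110


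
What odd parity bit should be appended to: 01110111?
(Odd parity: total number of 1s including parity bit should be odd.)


Number of 1s in data: 6
Parity bit: 1

1


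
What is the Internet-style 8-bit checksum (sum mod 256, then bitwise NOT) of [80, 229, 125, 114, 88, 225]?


Sum = 861 mod 256 = 93
Complement = 162

162


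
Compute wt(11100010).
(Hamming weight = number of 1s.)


Counting 1s in 11100010

4


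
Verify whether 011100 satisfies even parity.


Number of 1s: 3

No, parity error (3 ones)


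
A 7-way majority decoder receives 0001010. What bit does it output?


Ones: 2 out of 7
Threshold: 4

0 (2/7 voted 1)


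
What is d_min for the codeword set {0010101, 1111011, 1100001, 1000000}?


Comparing all pairs, minimum distance: 2
Can detect 1 errors, correct 0 errors

2


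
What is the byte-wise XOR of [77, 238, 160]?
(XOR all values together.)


XOR chain: 77 ^ 238 ^ 160 = 3

3


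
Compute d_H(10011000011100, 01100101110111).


XOR: 11111101101011
Count of 1s: 11

11


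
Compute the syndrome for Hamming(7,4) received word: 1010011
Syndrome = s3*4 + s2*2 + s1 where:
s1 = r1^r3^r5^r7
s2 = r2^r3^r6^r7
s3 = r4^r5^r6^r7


s1=1, s2=1, s3=0

Syndrome = 3 (error at position 3)


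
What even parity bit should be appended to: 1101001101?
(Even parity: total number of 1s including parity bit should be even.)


Number of 1s in data: 6
Parity bit: 0

0


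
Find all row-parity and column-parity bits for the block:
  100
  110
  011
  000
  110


Row parities: 10000
Column parities: 111

Row P: 10000, Col P: 111, Corner: 1


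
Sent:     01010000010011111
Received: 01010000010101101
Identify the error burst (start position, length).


XOR: 00000000000110010

Burst at position 11, length 5


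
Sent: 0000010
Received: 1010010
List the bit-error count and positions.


XOR: 1010000

2 error(s) at position(s): 0, 2


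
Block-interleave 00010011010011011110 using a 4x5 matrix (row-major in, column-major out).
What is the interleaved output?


Matrix:
  00010
  01101
  00110
  11110
Read columns: 00010101011110110100

00010101011110110100


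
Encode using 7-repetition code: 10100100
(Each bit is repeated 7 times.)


Each bit -> 7 copies

11111110000000111111100000000000000111111100000000000000


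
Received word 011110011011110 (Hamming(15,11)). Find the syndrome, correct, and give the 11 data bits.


Syndrome = 5: error at position 5

Data: 10001011110 (corrected bit 5)


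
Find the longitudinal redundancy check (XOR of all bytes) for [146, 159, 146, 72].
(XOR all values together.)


XOR chain: 146 ^ 159 ^ 146 ^ 72 = 215

215


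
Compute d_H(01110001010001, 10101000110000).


XOR: 11011001100001
Count of 1s: 7

7


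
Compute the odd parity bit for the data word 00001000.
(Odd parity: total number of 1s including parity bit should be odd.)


Number of 1s in data: 1
Parity bit: 0

0


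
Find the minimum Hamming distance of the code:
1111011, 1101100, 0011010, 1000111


Comparing all pairs, minimum distance: 3
Can detect 2 errors, correct 1 errors

3


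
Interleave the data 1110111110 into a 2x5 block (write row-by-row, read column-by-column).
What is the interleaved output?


Matrix:
  11101
  11110
Read columns: 1111110110

1111110110


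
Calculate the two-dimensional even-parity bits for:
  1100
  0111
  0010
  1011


Row parities: 0111
Column parities: 0010

Row P: 0111, Col P: 0010, Corner: 1


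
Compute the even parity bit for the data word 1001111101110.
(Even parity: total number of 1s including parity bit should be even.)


Number of 1s in data: 9
Parity bit: 1

1


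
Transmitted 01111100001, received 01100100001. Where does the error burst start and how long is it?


XOR: 00011000000

Burst at position 3, length 2


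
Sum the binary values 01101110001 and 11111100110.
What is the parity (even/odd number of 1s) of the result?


01101110001 = 881
11111100110 = 2022
Sum = 2903 = 101101010111
1s count = 8

even parity (8 ones in 101101010111)


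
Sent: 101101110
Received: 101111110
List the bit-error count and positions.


XOR: 000010000

1 error(s) at position(s): 4


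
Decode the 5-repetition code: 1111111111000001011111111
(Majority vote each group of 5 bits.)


Groups: 11111, 11111, 00000, 10111, 11111
Majority votes: 11011

11011


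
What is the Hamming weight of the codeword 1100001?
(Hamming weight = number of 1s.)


Counting 1s in 1100001

3


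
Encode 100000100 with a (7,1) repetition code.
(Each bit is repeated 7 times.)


Each bit -> 7 copies

111111100000000000000000000000000000000000111111100000000000000


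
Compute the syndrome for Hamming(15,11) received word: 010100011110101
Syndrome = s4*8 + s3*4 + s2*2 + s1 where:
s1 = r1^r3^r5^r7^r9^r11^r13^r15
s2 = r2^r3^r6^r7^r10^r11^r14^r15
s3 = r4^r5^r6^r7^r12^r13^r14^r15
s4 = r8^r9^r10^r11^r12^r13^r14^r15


s1=0, s2=0, s3=1, s4=0

Syndrome = 4 (error at position 4)


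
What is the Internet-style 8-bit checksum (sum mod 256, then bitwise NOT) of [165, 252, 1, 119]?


Sum = 537 mod 256 = 25
Complement = 230

230


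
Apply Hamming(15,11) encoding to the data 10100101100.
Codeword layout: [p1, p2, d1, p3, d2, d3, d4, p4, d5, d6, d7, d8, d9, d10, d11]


Parity bits: p1=0, p2=1, p3=1, p4=1

011101010101100


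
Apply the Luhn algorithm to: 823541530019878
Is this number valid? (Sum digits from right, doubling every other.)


Luhn sum = 64
64 mod 10 = 4

Invalid (Luhn sum mod 10 = 4)


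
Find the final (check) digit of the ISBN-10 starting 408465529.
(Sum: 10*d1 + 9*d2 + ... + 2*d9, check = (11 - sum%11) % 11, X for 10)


Weighted sum: 237
237 mod 11 = 6

Check digit: 5


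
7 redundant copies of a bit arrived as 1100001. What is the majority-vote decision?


Ones: 3 out of 7
Threshold: 4

0 (3/7 voted 1)


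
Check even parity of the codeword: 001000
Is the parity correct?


Number of 1s: 1

No, parity error (1 ones)


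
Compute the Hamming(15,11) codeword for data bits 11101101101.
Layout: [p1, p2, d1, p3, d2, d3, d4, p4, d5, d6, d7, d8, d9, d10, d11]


Parity bits: p1=1, p2=0, p3=1, p4=1

101111011101101


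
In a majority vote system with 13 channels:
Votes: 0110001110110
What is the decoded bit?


Ones: 7 out of 13
Threshold: 7

1 (7/13 voted 1)


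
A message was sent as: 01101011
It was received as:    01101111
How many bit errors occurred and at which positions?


XOR: 00000100

1 error(s) at position(s): 5


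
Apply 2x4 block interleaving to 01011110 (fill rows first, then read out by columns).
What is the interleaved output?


Matrix:
  0101
  1110
Read columns: 01110110

01110110


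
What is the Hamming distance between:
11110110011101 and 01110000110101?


XOR: 10000110101000
Count of 1s: 5

5


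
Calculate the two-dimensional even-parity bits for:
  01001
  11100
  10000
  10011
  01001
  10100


Row parities: 011100
Column parities: 01011

Row P: 011100, Col P: 01011, Corner: 1


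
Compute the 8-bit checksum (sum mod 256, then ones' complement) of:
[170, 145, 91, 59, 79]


Sum = 544 mod 256 = 32
Complement = 223

223


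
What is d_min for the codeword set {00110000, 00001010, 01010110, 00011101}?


Comparing all pairs, minimum distance: 4
Can detect 3 errors, correct 1 errors

4


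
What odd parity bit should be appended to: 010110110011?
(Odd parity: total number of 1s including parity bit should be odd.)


Number of 1s in data: 7
Parity bit: 0

0


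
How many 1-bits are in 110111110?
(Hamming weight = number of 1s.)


Counting 1s in 110111110

7


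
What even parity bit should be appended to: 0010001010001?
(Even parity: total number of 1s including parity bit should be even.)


Number of 1s in data: 4
Parity bit: 0

0


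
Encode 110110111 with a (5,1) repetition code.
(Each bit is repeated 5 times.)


Each bit -> 5 copies

111111111100000111111111100000111111111111111


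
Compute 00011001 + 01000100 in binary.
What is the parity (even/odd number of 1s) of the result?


00011001 = 25
01000100 = 68
Sum = 93 = 1011101
1s count = 5

odd parity (5 ones in 1011101)


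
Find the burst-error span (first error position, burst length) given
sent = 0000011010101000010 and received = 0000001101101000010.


XOR: 0000010111000000000

Burst at position 5, length 5


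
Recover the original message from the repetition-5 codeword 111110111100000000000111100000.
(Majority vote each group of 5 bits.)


Groups: 11111, 01111, 00000, 00000, 01111, 00000
Majority votes: 110010

110010


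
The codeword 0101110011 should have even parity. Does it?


Number of 1s: 6

Yes, parity is correct (6 ones)


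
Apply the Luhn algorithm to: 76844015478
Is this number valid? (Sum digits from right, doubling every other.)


Luhn sum = 49
49 mod 10 = 9

Invalid (Luhn sum mod 10 = 9)


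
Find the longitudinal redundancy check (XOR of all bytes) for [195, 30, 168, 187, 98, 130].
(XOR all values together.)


XOR chain: 195 ^ 30 ^ 168 ^ 187 ^ 98 ^ 130 = 46

46


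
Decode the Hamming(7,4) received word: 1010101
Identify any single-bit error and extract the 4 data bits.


Syndrome = 0: no error detected

Data: 1101 (no errors)


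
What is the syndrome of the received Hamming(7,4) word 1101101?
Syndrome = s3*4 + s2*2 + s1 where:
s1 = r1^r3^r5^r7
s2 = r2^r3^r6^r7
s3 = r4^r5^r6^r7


s1=1, s2=0, s3=1

Syndrome = 5 (error at position 5)


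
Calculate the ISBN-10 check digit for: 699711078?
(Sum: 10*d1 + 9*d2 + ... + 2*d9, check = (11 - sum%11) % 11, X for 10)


Weighted sum: 310
310 mod 11 = 2

Check digit: 9


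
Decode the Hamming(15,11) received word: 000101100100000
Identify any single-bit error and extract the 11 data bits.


Syndrome = 15: error at position 15

Data: 00110100001 (corrected bit 15)
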